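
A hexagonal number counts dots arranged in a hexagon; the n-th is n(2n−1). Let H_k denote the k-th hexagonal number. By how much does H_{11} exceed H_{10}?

41

Consecutive hexagonal numbers differ by 4n − 3: here 4·11 − 3 = 41.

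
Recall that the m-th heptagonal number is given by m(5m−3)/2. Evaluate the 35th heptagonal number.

The 35th heptagonal number is n(5n−3)/2 with n = 35.
35·(5·35 − 3)/2 = 35·172/2 = 35·86 = 3010.

3010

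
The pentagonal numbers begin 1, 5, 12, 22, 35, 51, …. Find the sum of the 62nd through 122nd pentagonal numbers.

Σ i(3i−1)/2 = (3Σi² − Σi) / 2 over i = 62..122.
Σi = 7503 − 1891 = 5612 and Σi² = 612745 − 77531 = 535214.
(3·535214 − 1·5612) / 2 = 1600030/2 = 800015.

800015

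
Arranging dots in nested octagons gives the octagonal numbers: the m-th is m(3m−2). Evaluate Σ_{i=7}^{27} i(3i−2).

Σ i(3i−2) = 3Σi² − 2Σi over i = 7..27.
Σi = 378 − 21 = 357 and Σi² = 6930 − 91 = 6839.
3·6839 − 2·357 = 19803.

19803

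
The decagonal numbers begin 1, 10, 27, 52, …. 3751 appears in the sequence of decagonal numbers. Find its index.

31

Set n(4n−3) = 3751, giving 4n² − 3n − 3751 = 0.
So n = (3 + 245) / 8 = 248/8 = 31.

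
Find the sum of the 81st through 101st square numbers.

174671

Σ_{i=81}^{101} i² = 348551 − 173880 = 174671.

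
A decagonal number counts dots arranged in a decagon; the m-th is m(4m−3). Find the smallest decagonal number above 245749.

247257

Solve n(4n−3) > 245749 for integer n.
The largest n with value ≤ 245749 is 248 (since 245272 ≤ 245749 < 247257), so the first above is n = 249, value 247257.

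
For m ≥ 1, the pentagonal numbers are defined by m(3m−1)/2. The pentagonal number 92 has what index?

Set n(3n−1)/2 = 92, giving 3n² − n − 184 = 0.
The discriminant is 1 + 24·92 = 2209, and √2209 = 47.
So n = (1 + 47) / 6 = 48/6 = 8.
Check: 8·(3·8 − 1)/2 = 92. ✓

8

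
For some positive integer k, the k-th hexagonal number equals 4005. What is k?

45

Set n(2n−1) = 4005, giving 2n² − n − 4005 = 0.
The discriminant is 1 + 8·4005 = 32041, and √32041 = 179.
So n = (1 + 179) / 4 = 180/4 = 45.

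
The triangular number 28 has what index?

Set n(n+1)/2 = 28, giving n² + n − 56 = 0.
The discriminant is 1 + 8·28 = 225, and √225 = 15.
So n = (-1 + 15) / 2 = 14/2 = 7.
Check: 7·8/2 = 28. ✓

7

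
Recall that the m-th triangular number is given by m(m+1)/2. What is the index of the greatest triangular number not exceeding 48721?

Solve n(n+1)/2 ≤ 48721 for integer n.
n = 311 gives 48516 ≤ 48721, while n = 312 gives 48828 > 48721; so the answer is index 311.

311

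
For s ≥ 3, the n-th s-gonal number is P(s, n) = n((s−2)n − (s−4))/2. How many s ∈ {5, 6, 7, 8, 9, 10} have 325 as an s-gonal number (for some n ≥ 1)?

s = 5: P(5, 14) = 287 and P(5, 15) = 330; 325 is not s-gonal.
s = 6: P(6, 13) = 325. ✓
s = 7: P(7, 11) = 286 and P(7, 12) = 342; 325 is not s-gonal.
s = 8: P(8, 10) = 280 and P(8, 11) = 341; 325 is not s-gonal.
s = 9: P(9, 10) = 325. ✓
s = 10: P(10, 9) = 297 and P(10, 10) = 370; 325 is not s-gonal.
Hits: s ∈ {6, 9} → 2.

2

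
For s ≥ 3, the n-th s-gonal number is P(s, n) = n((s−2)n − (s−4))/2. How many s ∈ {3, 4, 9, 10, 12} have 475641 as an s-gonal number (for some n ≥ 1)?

s = 3: P(3, 974) = 474825 and P(3, 975) = 475800; 475641 is not s-gonal.
s = 4: P(4, 689) = 474721 and P(4, 690) = 476100; 475641 is not s-gonal.
s = 9: P(9, 369) = 475641. ✓
s = 10: P(10, 345) = 475065 and P(10, 346) = 477826; 475641 is not s-gonal.
s = 12: P(12, 308) = 473088 and P(12, 309) = 476169; 475641 is not s-gonal.
Hits: s ∈ {9} → 1.

1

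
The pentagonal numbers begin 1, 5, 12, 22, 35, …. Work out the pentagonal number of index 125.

125·(3·125 − 1)/2 = 125·374/2 = 125·187 = 23375.

23375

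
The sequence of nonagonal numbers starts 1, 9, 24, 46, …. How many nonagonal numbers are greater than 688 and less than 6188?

The n-th nonagonal number is n(7n−5)/2.
Smallest index with value > 688: n = 15 (giving 750).
Largest index with value < 6188: n = 42 (giving 6069).
Indices 15 through 42: 28 terms.

28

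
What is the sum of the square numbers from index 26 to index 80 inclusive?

168355

Σ_{i=26}^{80} i² = 173880 − 5525 = 168355.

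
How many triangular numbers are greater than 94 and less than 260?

9

The n-th triangular number is n(n+1)/2.
Smallest index with value > 94: n = 14 (giving 105).
Largest index with value < 260: n = 22 (giving 253).
Indices 14 through 22: 9 terms.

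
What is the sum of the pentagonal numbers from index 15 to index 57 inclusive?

92751

Σ i(3i−1)/2 = (3Σi² − Σi) / 2 over i = 15..57.
Σi = 1653 − 105 = 1548 and Σi² = 63365 − 1015 = 62350.
(3·62350 − 1·1548) / 2 = 185502/2 = 92751.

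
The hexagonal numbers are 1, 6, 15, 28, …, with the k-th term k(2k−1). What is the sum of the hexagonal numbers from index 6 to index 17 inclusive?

Σ i(2i−1) = 2Σi² − Σi over i = 6..17.
Σi = 153 − 15 = 138 and Σi² = 1785 − 55 = 1730.
2·1730 − 1·138 = 3322.

3322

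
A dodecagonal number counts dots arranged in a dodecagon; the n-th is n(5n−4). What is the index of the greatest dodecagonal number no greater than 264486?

Solve n(5n−4) ≤ 264486 for integer n.
n = 230 gives 263580 ≤ 264486, while n = 231 gives 265881 > 264486; so the answer is index 230.

230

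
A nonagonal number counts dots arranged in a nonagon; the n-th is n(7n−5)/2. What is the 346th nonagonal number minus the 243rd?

212077

346·(7·346 − 5)/2 = 418141 and 243·(7·243 − 5)/2 = 206064.
Difference: 418141 − 206064 = 212077.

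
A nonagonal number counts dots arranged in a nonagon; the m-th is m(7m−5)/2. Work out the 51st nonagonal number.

The 51st nonagonal number is n(7n−5)/2 with n = 51.
51·(7·51 − 5)/2 = 51·352/2 = 51·176 = 8976.

8976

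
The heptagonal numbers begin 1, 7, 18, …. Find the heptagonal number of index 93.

The 93rd heptagonal number is n(5n−3)/2 with n = 93.
93·(5·93 − 3)/2 = 93·462/2 = 93·231 = 21483.

21483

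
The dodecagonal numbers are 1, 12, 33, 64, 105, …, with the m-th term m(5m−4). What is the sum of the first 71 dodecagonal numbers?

Σ i(5i−4) = 5Σi² − 4Σi over i = 1..71.
Σi = 2556 and Σi² = 121836.
5·121836 − 4·2556 = 598956.

598956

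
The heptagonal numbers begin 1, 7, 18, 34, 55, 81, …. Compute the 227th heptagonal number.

The 227th heptagonal number is n(5n−3)/2 with n = 227.
227·(5·227 − 3)/2 = 227·1132/2 = 227·566 = 128482.

128482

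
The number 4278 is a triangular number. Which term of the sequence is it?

Set n(n+1)/2 = 4278, giving n² + n − 8556 = 0.
So n = (-1 + 185) / 2 = 184/2 = 92.

92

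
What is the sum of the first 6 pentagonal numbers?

Σ i(3i−1)/2 = (3Σi² − Σi) / 2 over i = 1..6.
Σi = 21 and Σi² = 91.
(3·91 − 1·21) / 2 = 252/2 = 126.

126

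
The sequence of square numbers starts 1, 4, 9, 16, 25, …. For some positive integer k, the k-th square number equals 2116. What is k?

46

We need n² = 2116, so n = √2116 = 46.
Check: 46² = 2116. ✓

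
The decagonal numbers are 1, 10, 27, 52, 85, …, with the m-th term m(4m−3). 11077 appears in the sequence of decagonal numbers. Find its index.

Set n(4n−3) = 11077, giving 4n² − 3n − 11077 = 0.
So n = (3 + 421) / 8 = 424/8 = 53.
Check: 53·(4·53 − 3) = 11077. ✓

53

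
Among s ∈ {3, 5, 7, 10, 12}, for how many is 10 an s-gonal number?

s = 3: P(3, 4) = 10. ✓
s = 5: P(5, 2) = 5 and P(5, 3) = 12; 10 is not s-gonal.
s = 7: P(7, 2) = 7 and P(7, 3) = 18; 10 is not s-gonal.
s = 10: P(10, 2) = 10. ✓
s = 12: P(12, 1) = 1 and P(12, 2) = 12; 10 is not s-gonal.
Hits: s ∈ {3, 10} → 2.

2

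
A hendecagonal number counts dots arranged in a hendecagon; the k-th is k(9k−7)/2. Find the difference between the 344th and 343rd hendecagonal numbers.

Consecutive hendecagonal numbers differ by 9n − 8: here 9·344 − 8 = 3088.

3088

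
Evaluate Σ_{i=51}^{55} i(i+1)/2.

Σ i(i+1)/2 = (Σi² + Σi) / 2 over i = 51..55.
Σi = 1540 − 1275 = 265 and Σi² = 56980 − 42925 = 14055.
(1·14055 + 1·265) / 2 = 14320/2 = 7160.

7160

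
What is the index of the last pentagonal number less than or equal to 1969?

36

Solve n(3n−1)/2 ≤ 1969 for integer n.
n = 36 gives 1926 ≤ 1969, while n = 37 gives 2035 > 1969; so the answer is index 36.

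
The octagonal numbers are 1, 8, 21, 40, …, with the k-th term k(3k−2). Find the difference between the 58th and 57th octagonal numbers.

343

Consecutive octagonal numbers differ by 6n − 5: here 6·58 − 5 = 343.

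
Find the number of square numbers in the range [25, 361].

15

The n-th square number is n².
Smallest index with value ≥ 25: n = 5 (giving 25).
Largest index with value ≤ 361: n = 19 (giving 361).
Indices 5 through 19: 15 terms.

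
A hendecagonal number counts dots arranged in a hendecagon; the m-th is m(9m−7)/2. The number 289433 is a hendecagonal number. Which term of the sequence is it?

254

Set n(9n−7)/2 = 289433, giving 9n² − 7n − 578866 = 0.
So n = (7 + 4565) / 18 = 4572/18 = 254.
Check: 254·(9·254 − 7)/2 = 289433. ✓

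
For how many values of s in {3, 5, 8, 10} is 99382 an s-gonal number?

s = 3: P(3, 445) = 99235 and P(3, 446) = 99681; 99382 is not s-gonal.
s = 5: P(5, 257) = 98945 and P(5, 258) = 99717; 99382 is not s-gonal.
s = 8: P(8, 182) = 99008 and P(8, 183) = 100101; 99382 is not s-gonal.
s = 10: P(10, 158) = 99382. ✓
Hits: s ∈ {10} → 1.

1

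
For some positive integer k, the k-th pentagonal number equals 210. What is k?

Set n(3n−1)/2 = 210, giving 3n² − n − 420 = 0.
So n = (1 + 71) / 6 = 72/6 = 12.
Check: 12·(3·12 − 1)/2 = 210. ✓

12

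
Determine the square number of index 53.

The 53rd square number is n² with n = 53.
53² = 2809.

2809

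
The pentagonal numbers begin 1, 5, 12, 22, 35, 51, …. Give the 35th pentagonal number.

1820

The 35th pentagonal number is n(3n−1)/2 with n = 35.
35·(3·35 − 1)/2 = 35·104/2 = 35·52 = 1820.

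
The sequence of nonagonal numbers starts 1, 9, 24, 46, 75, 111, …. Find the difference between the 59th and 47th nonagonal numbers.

4422

59·(7·59 − 5)/2 = 12036 and 47·(7·47 − 5)/2 = 7614.
Difference: 12036 − 7614 = 4422.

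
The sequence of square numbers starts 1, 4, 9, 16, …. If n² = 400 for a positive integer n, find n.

20

We need n² = 400, so n = √400 = 20.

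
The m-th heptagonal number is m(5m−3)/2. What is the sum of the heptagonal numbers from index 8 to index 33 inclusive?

Σ i(5i−3)/2 = (5Σi² − 3Σi) / 2 over i = 8..33.
Σi = 561 − 28 = 533 and Σi² = 12529 − 140 = 12389.
(5·12389 − 3·533) / 2 = 60346/2 = 30173.

30173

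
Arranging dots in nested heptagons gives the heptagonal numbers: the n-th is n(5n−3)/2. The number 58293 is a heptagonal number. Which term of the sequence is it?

153

Set n(5n−3)/2 = 58293, giving 5n² − 3n − 116586 = 0.
The discriminant is 9 + 40·58293 = 2331729, and √2331729 = 1527.
So n = (3 + 1527) / 10 = 1530/10 = 153.
Check: 153·(5·153 − 3)/2 = 58293. ✓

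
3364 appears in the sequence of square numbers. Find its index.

We need n² = 3364, so n = √3364 = 58.
Check: 58² = 3364. ✓

58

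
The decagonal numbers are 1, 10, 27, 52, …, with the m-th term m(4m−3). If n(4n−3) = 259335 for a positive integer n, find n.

255

Set n(4n−3) = 259335, giving 4n² − 3n − 259335 = 0.
The discriminant is 9 + 16·259335 = 4149369, and √4149369 = 2037.
So n = (3 + 2037) / 8 = 2040/8 = 255.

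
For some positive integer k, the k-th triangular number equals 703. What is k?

Set n(n+1)/2 = 703, giving n² + n − 1406 = 0.
The discriminant is 1 + 8·703 = 5625, and √5625 = 75.
So n = (-1 + 75) / 2 = 74/2 = 37.

37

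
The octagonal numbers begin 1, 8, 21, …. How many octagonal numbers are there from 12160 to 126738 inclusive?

142

The n-th octagonal number is n(3n−2).
Smallest index with value ≥ 12160: n = 64 (giving 12160).
Largest index with value ≤ 126738: n = 205 (giving 125665).
Indices 64 through 205: 142 terms.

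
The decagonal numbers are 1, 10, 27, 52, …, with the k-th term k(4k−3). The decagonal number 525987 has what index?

Set n(4n−3) = 525987, giving 4n² − 3n − 525987 = 0.
The discriminant is 9 + 16·525987 = 8415801, and √8415801 = 2901.
So n = (3 + 2901) / 8 = 2904/8 = 363.

363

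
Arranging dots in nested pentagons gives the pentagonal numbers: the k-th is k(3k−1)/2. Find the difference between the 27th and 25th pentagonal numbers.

155

27·(3·27 − 1)/2 = 1080 and 25·(3·25 − 1)/2 = 925.
Difference: 1080 − 925 = 155.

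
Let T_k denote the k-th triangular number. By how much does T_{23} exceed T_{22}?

23

Consecutive triangular numbers differ by n: T_{23} − T_{22} = 23.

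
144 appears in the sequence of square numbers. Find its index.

We need n² = 144, so n = √144 = 12.

12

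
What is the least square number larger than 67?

Solve n² > 67 for integer n.
The largest n with value ≤ 67 is 8 (since 64 ≤ 67 < 81), so the first above is n = 9, value 81.

81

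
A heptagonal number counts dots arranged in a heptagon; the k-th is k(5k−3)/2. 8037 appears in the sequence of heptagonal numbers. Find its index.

Set n(5n−3)/2 = 8037, giving 5n² − 3n − 16074 = 0.
So n = (3 + 567) / 10 = 570/10 = 57.

57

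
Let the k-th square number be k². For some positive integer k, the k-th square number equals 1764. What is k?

We need n² = 1764, so n = √1764 = 42.

42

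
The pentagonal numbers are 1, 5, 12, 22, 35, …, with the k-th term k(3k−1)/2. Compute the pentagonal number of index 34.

34·(3·34 − 1)/2 = 34·101/2 = 1717.

1717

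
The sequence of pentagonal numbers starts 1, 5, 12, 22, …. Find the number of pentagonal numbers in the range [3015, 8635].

32

The n-th pentagonal number is n(3n−1)/2.
Smallest index with value ≥ 3015: n = 45 (giving 3015).
Largest index with value ≤ 8635: n = 76 (giving 8626).
Indices 45 through 76: 32 terms.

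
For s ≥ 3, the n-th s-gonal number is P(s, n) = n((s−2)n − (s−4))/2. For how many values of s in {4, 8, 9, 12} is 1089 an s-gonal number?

2

s = 4: P(4, 33) = 1089. ✓
s = 8: P(8, 19) = 1045 and P(8, 20) = 1160; 1089 is not s-gonal.
s = 9: P(9, 18) = 1089. ✓
s = 12: P(12, 15) = 1065 and P(12, 16) = 1216; 1089 is not s-gonal.
Hits: s ∈ {4, 9} → 2.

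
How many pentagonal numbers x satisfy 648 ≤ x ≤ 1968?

The n-th pentagonal number is n(3n−1)/2.
Smallest index with value ≥ 648: n = 21 (giving 651).
Largest index with value ≤ 1968: n = 36 (giving 1926).
Indices 21 through 36: 16 terms.

16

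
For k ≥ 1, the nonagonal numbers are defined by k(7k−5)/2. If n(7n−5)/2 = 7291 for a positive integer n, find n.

46

Set n(7n−5)/2 = 7291, giving 7n² − 5n − 14582 = 0.
The discriminant is 25 + 56·7291 = 408321, and √408321 = 639.
So n = (5 + 639) / 14 = 644/14 = 46.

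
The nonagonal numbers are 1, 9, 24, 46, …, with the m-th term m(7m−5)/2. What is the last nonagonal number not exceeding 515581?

Solve n(7n−5)/2 ≤ 515581 for integer n.
n = 384 gives 515136 ≤ 515581, while n = 385 gives 517825 > 515581; so the answer is 515136.

515136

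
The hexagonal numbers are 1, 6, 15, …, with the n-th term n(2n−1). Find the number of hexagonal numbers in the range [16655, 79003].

The n-th hexagonal number is n(2n−1).
Smallest index with value ≥ 16655: n = 92 (giving 16836).
Largest index with value ≤ 79003: n = 199 (giving 79003).
Indices 92 through 199: 108 terms.

108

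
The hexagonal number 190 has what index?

Set n(2n−1) = 190, giving 2n² − n − 190 = 0.
The discriminant is 1 + 8·190 = 1521, and √1521 = 39.
So n = (1 + 39) / 4 = 40/4 = 10.

10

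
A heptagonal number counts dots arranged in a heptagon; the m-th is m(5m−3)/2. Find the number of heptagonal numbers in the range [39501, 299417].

221

The n-th heptagonal number is n(5n−3)/2.
Smallest index with value ≥ 39501: n = 126 (giving 39501).
Largest index with value ≤ 299417: n = 346 (giving 298771).
Indices 126 through 346: 221 terms.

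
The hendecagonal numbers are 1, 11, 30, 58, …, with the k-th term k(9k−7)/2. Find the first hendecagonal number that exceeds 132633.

Solve n(9n−7)/2 > 132633 for integer n.
The largest n with value ≤ 132633 is 172 (since 132526 ≤ 132633 < 134075), so the first above is n = 173, value 134075.

134075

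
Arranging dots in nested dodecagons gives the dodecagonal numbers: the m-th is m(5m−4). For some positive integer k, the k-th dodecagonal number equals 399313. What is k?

Set n(5n−4) = 399313, giving 5n² − 4n − 399313 = 0.
So n = (4 + 2826) / 10 = 2830/10 = 283.

283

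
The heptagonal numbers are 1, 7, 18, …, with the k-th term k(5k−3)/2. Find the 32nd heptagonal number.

2512

The 32nd heptagonal number is n(5n−3)/2 with n = 32.
32·(5·32 − 3)/2 = 32·157/2 = 2512.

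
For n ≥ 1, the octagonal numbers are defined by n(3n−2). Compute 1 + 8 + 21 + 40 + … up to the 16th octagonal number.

Σ i(3i−2) = 3Σi² − 2Σi over i = 1..16.
Σi = 136 and Σi² = 1496.
3·1496 − 2·136 = 4216.

4216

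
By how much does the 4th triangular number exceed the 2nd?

4·5/2 = 10 and 2·3/2 = 3.
Difference: 10 − 3 = 7.

7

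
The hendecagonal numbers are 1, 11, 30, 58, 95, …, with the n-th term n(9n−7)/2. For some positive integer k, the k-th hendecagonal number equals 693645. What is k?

393

Set n(9n−7)/2 = 693645, giving 9n² − 7n − 1387290 = 0.
So n = (7 + 7067) / 18 = 7074/18 = 393.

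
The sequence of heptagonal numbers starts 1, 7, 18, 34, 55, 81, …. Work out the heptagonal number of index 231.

231·(5·231 − 3)/2 = 231·1152/2 = 231·576 = 133056.

133056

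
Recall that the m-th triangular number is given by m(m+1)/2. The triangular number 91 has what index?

Set n(n+1)/2 = 91, giving n² + n − 182 = 0.
The discriminant is 1 + 8·91 = 729, and √729 = 27.
So n = (-1 + 27) / 2 = 26/2 = 13.

13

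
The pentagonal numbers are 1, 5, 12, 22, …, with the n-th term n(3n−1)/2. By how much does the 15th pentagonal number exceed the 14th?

43

Consecutive pentagonal numbers differ by 3n − 2: here 3·15 − 2 = 43.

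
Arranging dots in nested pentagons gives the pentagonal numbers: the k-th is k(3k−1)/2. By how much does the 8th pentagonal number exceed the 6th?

41

8·(3·8 − 1)/2 = 92 and 6·(3·6 − 1)/2 = 51.
Difference: 92 − 51 = 41.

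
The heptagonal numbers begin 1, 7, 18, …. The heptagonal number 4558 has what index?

Set n(5n−3)/2 = 4558, giving 5n² − 3n − 9116 = 0.
So n = (3 + 427) / 10 = 430/10 = 43.
Check: 43·(5·43 − 3)/2 = 4558. ✓

43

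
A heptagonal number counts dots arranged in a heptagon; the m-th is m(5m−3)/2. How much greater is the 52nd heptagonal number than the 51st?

256

Consecutive heptagonal numbers differ by 5n − 4: here 5·52 − 4 = 256.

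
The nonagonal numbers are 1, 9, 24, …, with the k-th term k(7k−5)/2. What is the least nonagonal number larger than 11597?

Solve n(7n−5)/2 > 11597 for integer n.
The largest n with value ≤ 11597 is 57 (since 11229 ≤ 11597 < 11629), so the first above is n = 58, value 11629.

11629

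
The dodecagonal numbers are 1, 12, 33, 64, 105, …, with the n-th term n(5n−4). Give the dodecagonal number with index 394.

394·(5·394 − 4) = 394·1966 = 774604.

774604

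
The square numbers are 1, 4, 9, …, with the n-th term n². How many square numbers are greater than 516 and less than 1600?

The n-th square number is n².
Smallest index with value > 516: n = 23 (giving 529).
Largest index with value < 1600: n = 39 (giving 1521).
Indices 23 through 39: 17 terms.

17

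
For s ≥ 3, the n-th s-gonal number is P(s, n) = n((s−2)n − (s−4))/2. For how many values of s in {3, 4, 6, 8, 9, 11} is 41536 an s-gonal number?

1

s = 3: P(3, 287) = 41328 and P(3, 288) = 41616; 41536 is not s-gonal.
s = 4: P(4, 203) = 41209 and P(4, 204) = 41616; 41536 is not s-gonal.
s = 6: P(6, 144) = 41328 and P(6, 145) = 41905; 41536 is not s-gonal.
s = 8: P(8, 118) = 41536. ✓
s = 9: P(9, 109) = 41311 and P(9, 110) = 42075; 41536 is not s-gonal.
s = 11: P(11, 96) = 41136 and P(11, 97) = 42001; 41536 is not s-gonal.
Hits: s ∈ {8} → 1.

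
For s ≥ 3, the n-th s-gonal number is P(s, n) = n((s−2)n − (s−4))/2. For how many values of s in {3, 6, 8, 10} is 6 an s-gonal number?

s = 3: P(3, 3) = 6. ✓
s = 6: P(6, 2) = 6. ✓
s = 8: P(8, 1) = 1 and P(8, 2) = 8; 6 is not s-gonal.
s = 10: P(10, 1) = 1 and P(10, 2) = 10; 6 is not s-gonal.
Hits: s ∈ {3, 6} → 2.

2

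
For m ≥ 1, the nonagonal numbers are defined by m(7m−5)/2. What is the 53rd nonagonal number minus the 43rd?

53·(7·53 − 5)/2 = 9699 and 43·(7·43 − 5)/2 = 6364.
Difference: 9699 − 6364 = 3335.

3335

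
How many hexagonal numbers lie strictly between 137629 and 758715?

354

The n-th hexagonal number is n(2n−1).
Smallest index with value > 137629: n = 263 (giving 138075).
Largest index with value < 758715: n = 616 (giving 758296).
Indices 263 through 616: 354 terms.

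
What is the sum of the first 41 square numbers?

Σ_{i=1}^{41} i² = 41·42·83/6 = 23821.

23821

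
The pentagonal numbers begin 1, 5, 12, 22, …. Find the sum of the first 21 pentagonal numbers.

Σ i(3i−1)/2 = (3Σi² − Σi) / 2 over i = 1..21.
Σi = 231 and Σi² = 3311.
(3·3311 − 1·231) / 2 = 9702/2 = 4851.

4851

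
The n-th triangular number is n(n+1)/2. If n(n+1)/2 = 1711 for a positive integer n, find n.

Set n(n+1)/2 = 1711, giving n² + n − 3422 = 0.
So n = (-1 + 117) / 2 = 116/2 = 58.

58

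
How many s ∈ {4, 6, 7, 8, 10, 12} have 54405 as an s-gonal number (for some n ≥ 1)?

s = 4: P(4, 233) = 54289 and P(4, 234) = 54756; 54405 is not s-gonal.
s = 6: P(6, 165) = 54285 and P(6, 166) = 54946; 54405 is not s-gonal.
s = 7: P(7, 147) = 53802 and P(7, 148) = 54538; 54405 is not s-gonal.
s = 8: P(8, 135) = 54405. ✓
s = 10: P(10, 117) = 54405. ✓
s = 12: P(12, 104) = 53664 and P(12, 105) = 54705; 54405 is not s-gonal.
Hits: s ∈ {8, 10} → 2.

2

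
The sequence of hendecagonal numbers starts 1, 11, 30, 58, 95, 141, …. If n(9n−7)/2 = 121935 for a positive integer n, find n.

165

Set n(9n−7)/2 = 121935, giving 9n² − 7n − 243870 = 0.
So n = (7 + 2963) / 18 = 2970/18 = 165.
Check: 165·(9·165 − 7)/2 = 121935. ✓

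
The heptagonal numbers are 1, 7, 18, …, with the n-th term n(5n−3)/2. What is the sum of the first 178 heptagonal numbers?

Σ i(5i−3)/2 = (5Σi² − 3Σi) / 2 over i = 1..178.
Σi = 15931 and Σi² = 1895789.
(5·1895789 − 3·15931) / 2 = 9431152/2 = 4715576.

4715576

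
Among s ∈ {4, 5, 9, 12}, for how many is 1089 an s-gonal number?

2

s = 4: P(4, 33) = 1089. ✓
s = 5: P(5, 27) = 1080 and P(5, 28) = 1162; 1089 is not s-gonal.
s = 9: P(9, 18) = 1089. ✓
s = 12: P(12, 15) = 1065 and P(12, 16) = 1216; 1089 is not s-gonal.
Hits: s ∈ {4, 9} → 2.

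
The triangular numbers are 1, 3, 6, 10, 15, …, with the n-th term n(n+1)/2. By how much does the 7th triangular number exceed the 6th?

7

Consecutive triangular numbers differ by n: T_{7} − T_{6} = 7.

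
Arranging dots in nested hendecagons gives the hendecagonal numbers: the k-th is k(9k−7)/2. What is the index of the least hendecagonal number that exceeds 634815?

Solve n(9n−7)/2 > 634815 for integer n.
The largest n with value ≤ 634815 is 375 (since 631500 ≤ 634815 < 634876), so the first above is n = 376, value 634876.

376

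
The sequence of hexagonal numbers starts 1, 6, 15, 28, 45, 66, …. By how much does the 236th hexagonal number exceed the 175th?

50081

236·(2·236 − 1) = 111156 and 175·(2·175 − 1) = 61075.
Difference: 111156 − 61075 = 50081.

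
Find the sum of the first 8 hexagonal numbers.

372

Σ i(2i−1) = 2Σi² − Σi over i = 1..8.
Σi = 36 and Σi² = 204.
2·204 − 1·36 = 372.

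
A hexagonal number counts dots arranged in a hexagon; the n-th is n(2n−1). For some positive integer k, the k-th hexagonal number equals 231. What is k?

Set n(2n−1) = 231, giving 2n² − n − 231 = 0.
The discriminant is 1 + 8·231 = 1849, and √1849 = 43.
So n = (1 + 43) / 4 = 44/4 = 11.

11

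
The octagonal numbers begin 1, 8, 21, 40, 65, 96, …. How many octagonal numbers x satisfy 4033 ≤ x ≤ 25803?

57

The n-th octagonal number is n(3n−2).
Smallest index with value ≥ 4033: n = 37 (giving 4033).
Largest index with value ≤ 25803: n = 93 (giving 25761).
Indices 37 through 93: 57 terms.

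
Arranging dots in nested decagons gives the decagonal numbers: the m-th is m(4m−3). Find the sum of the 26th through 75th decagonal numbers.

544125

Σ i(4i−3) = 4Σi² − 3Σi over i = 26..75.
Σi = 2850 − 325 = 2525 and Σi² = 143450 − 5525 = 137925.
4·137925 − 3·2525 = 544125.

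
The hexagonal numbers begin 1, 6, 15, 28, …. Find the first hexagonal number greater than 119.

120

Solve n(2n−1) > 119 for integer n.
The largest n with value ≤ 119 is 7 (since 91 ≤ 119 < 120), so the first above is n = 8, value 120.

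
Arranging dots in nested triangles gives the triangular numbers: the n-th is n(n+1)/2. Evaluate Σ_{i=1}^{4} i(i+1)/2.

Σ i(i+1)/2 = (Σi² + Σi) / 2 over i = 1..4.
Σi = 10 and Σi² = 30.
(1·30 + 1·10) / 2 = 40/2 = 20.

20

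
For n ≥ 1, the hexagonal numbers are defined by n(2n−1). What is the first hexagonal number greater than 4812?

Solve n(2n−1) > 4812 for integer n.
The largest n with value ≤ 4812 is 49 (since 4753 ≤ 4812 < 4950), so the first above is n = 50, value 4950.

4950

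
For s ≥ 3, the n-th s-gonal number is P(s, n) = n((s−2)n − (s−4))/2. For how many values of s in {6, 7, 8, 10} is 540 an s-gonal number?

2

s = 6: P(6, 16) = 496 and P(6, 17) = 561; 540 is not s-gonal.
s = 7: P(7, 15) = 540. ✓
s = 8: P(8, 13) = 481 and P(8, 14) = 560; 540 is not s-gonal.
s = 10: P(10, 12) = 540. ✓
Hits: s ∈ {7, 10} → 2.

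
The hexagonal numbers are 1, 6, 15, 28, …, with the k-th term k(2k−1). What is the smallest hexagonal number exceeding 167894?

Solve n(2n−1) > 167894 for integer n.
The largest n with value ≤ 167894 is 289 (since 166753 ≤ 167894 < 167910), so the first above is n = 290, value 167910.

167910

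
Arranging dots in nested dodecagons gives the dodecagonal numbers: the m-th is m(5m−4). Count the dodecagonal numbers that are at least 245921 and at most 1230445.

The n-th dodecagonal number is n(5n−4).
Smallest index with value ≥ 245921: n = 223 (giving 247753).
Largest index with value ≤ 1230445: n = 496 (giving 1228096).
Indices 223 through 496: 274 terms.

274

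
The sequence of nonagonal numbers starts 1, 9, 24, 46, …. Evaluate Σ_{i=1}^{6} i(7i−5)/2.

266

Σ i(7i−5)/2 = (7Σi² − 5Σi) / 2 over i = 1..6.
Σi = 21 and Σi² = 91.
(7·91 − 5·21) / 2 = 532/2 = 266.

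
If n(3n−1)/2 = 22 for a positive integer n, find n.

4

Set n(3n−1)/2 = 22, giving 3n² − n − 44 = 0.
So n = (1 + 23) / 6 = 24/6 = 4.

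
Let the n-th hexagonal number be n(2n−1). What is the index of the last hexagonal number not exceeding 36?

Solve n(2n−1) ≤ 36 for integer n.
n = 4 gives 28 ≤ 36, while n = 5 gives 45 > 36; so the answer is index 4.

4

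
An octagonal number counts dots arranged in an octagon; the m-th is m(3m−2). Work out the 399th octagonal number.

476805

The 399th octagonal number is n(3n−2) with n = 399.
399·(3·399 − 2) = 399·1195 = 476805.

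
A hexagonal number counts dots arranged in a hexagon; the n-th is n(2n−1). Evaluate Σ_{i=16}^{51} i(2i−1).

87366

Σ i(2i−1) = 2Σi² − Σi over i = 16..51.
Σi = 1326 − 120 = 1206 and Σi² = 45526 − 1240 = 44286.
2·44286 − 1·1206 = 87366.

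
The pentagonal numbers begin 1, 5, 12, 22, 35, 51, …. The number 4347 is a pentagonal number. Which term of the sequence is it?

54

Set n(3n−1)/2 = 4347, giving 3n² − n − 8694 = 0.
The discriminant is 1 + 24·4347 = 104329, and √104329 = 323.
So n = (1 + 323) / 6 = 324/6 = 54.
Check: 54·(3·54 − 1)/2 = 4347. ✓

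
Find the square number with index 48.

2304

The 48th square number is n² with n = 48.
48² = 2304.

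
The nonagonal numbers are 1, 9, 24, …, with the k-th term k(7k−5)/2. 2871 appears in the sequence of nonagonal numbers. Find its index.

Set n(7n−5)/2 = 2871, giving 7n² − 5n − 5742 = 0.
So n = (5 + 401) / 14 = 406/14 = 29.
Check: 29·(7·29 − 5)/2 = 2871. ✓

29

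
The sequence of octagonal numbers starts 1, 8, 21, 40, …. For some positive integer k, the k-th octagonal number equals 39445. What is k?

115

Set n(3n−2) = 39445, giving 3n² − 2n − 39445 = 0.
The discriminant is 4 + 12·39445 = 473344, and √473344 = 688.
So n = (2 + 688) / 6 = 690/6 = 115.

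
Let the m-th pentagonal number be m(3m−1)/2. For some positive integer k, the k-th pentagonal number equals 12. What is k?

Set n(3n−1)/2 = 12, giving 3n² − n − 24 = 0.
The discriminant is 1 + 24·12 = 289, and √289 = 17.
So n = (1 + 17) / 6 = 18/6 = 3.
Check: 3·(3·3 − 1)/2 = 12. ✓

3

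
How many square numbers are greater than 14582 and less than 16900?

9

The n-th square number is n².
Smallest index with value > 14582: n = 121 (giving 14641).
Largest index with value < 16900: n = 129 (giving 16641).
Indices 121 through 129: 9 terms.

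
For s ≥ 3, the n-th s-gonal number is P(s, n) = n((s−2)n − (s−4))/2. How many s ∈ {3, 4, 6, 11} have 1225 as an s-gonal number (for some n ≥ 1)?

3

s = 3: P(3, 49) = 1225. ✓
s = 4: P(4, 35) = 1225. ✓
s = 6: P(6, 25) = 1225. ✓
s = 11: P(11, 16) = 1096 and P(11, 17) = 1241; 1225 is not s-gonal.
Hits: s ∈ {3, 4, 6} → 3.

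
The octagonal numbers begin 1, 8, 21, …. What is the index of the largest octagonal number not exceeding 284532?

Solve n(3n−2) ≤ 284532 for integer n.
n = 308 gives 283976 ≤ 284532, while n = 309 gives 285825 > 284532; so the answer is index 308.

308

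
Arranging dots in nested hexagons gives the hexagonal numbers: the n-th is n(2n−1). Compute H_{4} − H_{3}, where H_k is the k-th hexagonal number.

Consecutive hexagonal numbers differ by 4n − 3: here 4·4 − 3 = 13.

13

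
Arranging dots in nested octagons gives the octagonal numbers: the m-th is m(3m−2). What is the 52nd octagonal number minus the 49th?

903

52·(3·52 − 2) = 8008 and 49·(3·49 − 2) = 7105.
Difference: 8008 − 7105 = 903.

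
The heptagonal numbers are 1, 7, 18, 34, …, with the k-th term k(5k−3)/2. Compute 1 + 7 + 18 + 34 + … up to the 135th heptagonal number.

Σ i(5i−3)/2 = (5Σi² − 3Σi) / 2 over i = 1..135.
Σi = 9180 and Σi² = 829260.
(5·829260 − 3·9180) / 2 = 4118760/2 = 2059380.

2059380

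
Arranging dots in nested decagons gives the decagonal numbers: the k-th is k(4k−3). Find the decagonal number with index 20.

1540

The 20th decagonal number is n(4n−3) with n = 20.
20·(4·20 − 3) = 20·77 = 1540.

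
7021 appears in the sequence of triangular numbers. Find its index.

118

Set n(n+1)/2 = 7021, giving n² + n − 14042 = 0.
The discriminant is 1 + 8·7021 = 56169, and √56169 = 237.
So n = (-1 + 237) / 2 = 236/2 = 118.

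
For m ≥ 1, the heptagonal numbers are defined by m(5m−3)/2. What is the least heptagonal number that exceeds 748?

783

Solve n(5n−3)/2 > 748 for integer n.
The largest n with value ≤ 748 is 17 (since 697 ≤ 748 < 783), so the first above is n = 18, value 783.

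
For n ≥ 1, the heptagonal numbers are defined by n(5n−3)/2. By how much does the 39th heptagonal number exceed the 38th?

191

Consecutive heptagonal numbers differ by 5n − 4: here 5·39 − 4 = 191.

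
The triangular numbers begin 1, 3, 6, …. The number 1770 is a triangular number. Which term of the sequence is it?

59

Set n(n+1)/2 = 1770, giving n² + n − 3540 = 0.
So n = (-1 + 119) / 2 = 118/2 = 59.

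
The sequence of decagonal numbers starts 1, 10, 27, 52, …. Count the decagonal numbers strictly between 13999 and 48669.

51

The n-th decagonal number is n(4n−3).
Smallest index with value > 13999: n = 60 (giving 14220).
Largest index with value < 48669: n = 110 (giving 48070).
Indices 60 through 110: 51 terms.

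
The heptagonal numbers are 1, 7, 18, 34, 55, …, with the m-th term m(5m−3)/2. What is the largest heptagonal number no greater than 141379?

Solve n(5n−3)/2 ≤ 141379 for integer n.
n = 238 gives 141253 ≤ 141379, while n = 239 gives 142444 > 141379; so the answer is 141253.

141253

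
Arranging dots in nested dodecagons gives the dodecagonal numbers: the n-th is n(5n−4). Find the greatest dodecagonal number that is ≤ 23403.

22848

Solve n(5n−4) ≤ 23403 for integer n.
n = 68 gives 22848 ≤ 23403, while n = 69 gives 23529 > 23403; so the answer is 22848.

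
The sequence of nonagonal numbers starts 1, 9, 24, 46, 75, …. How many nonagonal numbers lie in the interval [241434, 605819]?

The n-th nonagonal number is n(7n−5)/2.
Smallest index with value ≥ 241434: n = 263 (giving 241434).
Largest index with value ≤ 605819: n = 416 (giving 604656).
Indices 263 through 416: 154 terms.

154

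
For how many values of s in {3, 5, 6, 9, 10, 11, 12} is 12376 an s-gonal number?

2

s = 3: P(3, 156) = 12246 and P(3, 157) = 12403; 12376 is not s-gonal.
s = 5: P(5, 91) = 12376. ✓
s = 6: P(6, 78) = 12090 and P(6, 79) = 12403; 12376 is not s-gonal.
s = 9: P(9, 59) = 12036 and P(9, 60) = 12450; 12376 is not s-gonal.
s = 10: P(10, 56) = 12376. ✓
s = 11: P(11, 52) = 11986 and P(11, 53) = 12455; 12376 is not s-gonal.
s = 12: P(12, 50) = 12300 and P(12, 51) = 12801; 12376 is not s-gonal.
Hits: s ∈ {5, 10} → 2.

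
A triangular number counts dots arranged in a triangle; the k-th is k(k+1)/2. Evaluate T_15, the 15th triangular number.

120

The 15th triangular number is n(n+1)/2 with n = 15.
15·16/2 = 240/2 = 120.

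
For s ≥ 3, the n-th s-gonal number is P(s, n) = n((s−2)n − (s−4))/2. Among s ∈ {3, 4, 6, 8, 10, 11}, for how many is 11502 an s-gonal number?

s = 3: P(3, 151) = 11476 and P(3, 152) = 11628; 11502 is not s-gonal.
s = 4: P(4, 107) = 11449 and P(4, 108) = 11664; 11502 is not s-gonal.
s = 6: P(6, 76) = 11476 and P(6, 77) = 11781; 11502 is not s-gonal.
s = 8: P(8, 62) = 11408 and P(8, 63) = 11781; 11502 is not s-gonal.
s = 10: P(10, 54) = 11502. ✓
s = 11: P(11, 50) = 11075 and P(11, 51) = 11526; 11502 is not s-gonal.
Hits: s ∈ {10} → 1.

1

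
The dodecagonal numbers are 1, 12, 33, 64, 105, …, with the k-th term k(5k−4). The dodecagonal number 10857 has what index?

47

Set n(5n−4) = 10857, giving 5n² − 4n − 10857 = 0.
The discriminant is 16 + 20·10857 = 217156, and √217156 = 466.
So n = (4 + 466) / 10 = 470/10 = 47.
Check: 47·(5·47 − 4) = 10857. ✓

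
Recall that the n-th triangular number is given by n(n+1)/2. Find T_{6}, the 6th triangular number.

The 6th triangular number is n(n+1)/2 with n = 6.
6·7/2 = 42/2 = 21.

21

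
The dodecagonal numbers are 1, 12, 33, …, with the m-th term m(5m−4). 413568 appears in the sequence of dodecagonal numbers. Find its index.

288

Set n(5n−4) = 413568, giving 5n² − 4n − 413568 = 0.
The discriminant is 16 + 20·413568 = 8271376, and √8271376 = 2876.
So n = (4 + 2876) / 10 = 2880/10 = 288.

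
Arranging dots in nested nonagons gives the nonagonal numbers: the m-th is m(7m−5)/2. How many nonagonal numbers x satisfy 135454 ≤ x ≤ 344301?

117

The n-th nonagonal number is n(7n−5)/2.
Smallest index with value ≥ 135454: n = 198 (giving 136719).
Largest index with value ≤ 344301: n = 314 (giving 344301).
Indices 198 through 314: 117 terms.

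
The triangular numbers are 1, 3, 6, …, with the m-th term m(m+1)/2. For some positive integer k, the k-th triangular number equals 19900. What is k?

Set n(n+1)/2 = 19900, giving n² + n − 39800 = 0.
The discriminant is 1 + 8·19900 = 159201, and √159201 = 399.
So n = (-1 + 399) / 2 = 398/2 = 199.

199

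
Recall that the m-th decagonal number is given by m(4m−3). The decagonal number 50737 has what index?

113

Set n(4n−3) = 50737, giving 4n² − 3n − 50737 = 0.
The discriminant is 9 + 16·50737 = 811801, and √811801 = 901.
So n = (3 + 901) / 8 = 904/8 = 113.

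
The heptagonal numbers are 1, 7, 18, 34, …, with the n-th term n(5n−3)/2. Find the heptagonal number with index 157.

61387

The 157th heptagonal number is n(5n−3)/2 with n = 157.
157·(5·157 − 3)/2 = 157·782/2 = 157·391 = 61387.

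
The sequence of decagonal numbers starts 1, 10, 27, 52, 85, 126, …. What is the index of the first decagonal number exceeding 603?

13

Solve n(4n−3) > 603 for integer n.
The largest n with value ≤ 603 is 12 (since 540 ≤ 603 < 637), so the first above is n = 13, value 637.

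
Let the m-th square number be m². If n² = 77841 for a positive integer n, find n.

We need n² = 77841, so n = √77841 = 279.

279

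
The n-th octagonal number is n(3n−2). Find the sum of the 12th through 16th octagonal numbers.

Σ i(3i−2) = 3Σi² − 2Σi over i = 12..16.
Σi = 136 − 66 = 70 and Σi² = 1496 − 506 = 990.
3·990 − 2·70 = 2830.

2830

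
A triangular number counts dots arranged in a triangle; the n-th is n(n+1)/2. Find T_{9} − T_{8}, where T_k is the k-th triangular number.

9

Consecutive triangular numbers differ by n: T_{9} − T_{8} = 9.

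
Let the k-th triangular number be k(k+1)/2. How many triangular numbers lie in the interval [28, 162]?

The n-th triangular number is n(n+1)/2.
Smallest index with value ≥ 28: n = 7 (giving 28).
Largest index with value ≤ 162: n = 17 (giving 153).
Indices 7 through 17: 11 terms.

11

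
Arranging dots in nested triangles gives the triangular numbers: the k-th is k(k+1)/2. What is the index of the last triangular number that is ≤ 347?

25

Solve n(n+1)/2 ≤ 347 for integer n.
n = 25 gives 325 ≤ 347, while n = 26 gives 351 > 347; so the answer is index 25.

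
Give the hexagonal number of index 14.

14·(2·14 − 1) = 14·27 = 378.

378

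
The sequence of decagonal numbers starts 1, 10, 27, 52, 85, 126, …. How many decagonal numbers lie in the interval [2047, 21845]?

52

The n-th decagonal number is n(4n−3).
Smallest index with value ≥ 2047: n = 23 (giving 2047).
Largest index with value ≤ 21845: n = 74 (giving 21682).
Indices 23 through 74: 52 terms.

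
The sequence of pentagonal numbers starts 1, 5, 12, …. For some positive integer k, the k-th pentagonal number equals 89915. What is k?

Set n(3n−1)/2 = 89915, giving 3n² − n − 179830 = 0.
So n = (1 + 1469) / 6 = 1470/6 = 245.

245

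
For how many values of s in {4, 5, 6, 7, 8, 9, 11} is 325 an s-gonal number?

s = 4: P(4, 18) = 324 and P(4, 19) = 361; 325 is not s-gonal.
s = 5: P(5, 14) = 287 and P(5, 15) = 330; 325 is not s-gonal.
s = 6: P(6, 13) = 325. ✓
s = 7: P(7, 11) = 286 and P(7, 12) = 342; 325 is not s-gonal.
s = 8: P(8, 10) = 280 and P(8, 11) = 341; 325 is not s-gonal.
s = 9: P(9, 10) = 325. ✓
s = 11: P(11, 8) = 260 and P(11, 9) = 333; 325 is not s-gonal.
Hits: s ∈ {6, 9} → 2.

2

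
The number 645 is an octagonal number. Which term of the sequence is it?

15

Set n(3n−2) = 645, giving 3n² − 2n − 645 = 0.
The discriminant is 4 + 12·645 = 7744, and √7744 = 88.
So n = (2 + 88) / 6 = 90/6 = 15.
Check: 15·(3·15 − 2) = 645. ✓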